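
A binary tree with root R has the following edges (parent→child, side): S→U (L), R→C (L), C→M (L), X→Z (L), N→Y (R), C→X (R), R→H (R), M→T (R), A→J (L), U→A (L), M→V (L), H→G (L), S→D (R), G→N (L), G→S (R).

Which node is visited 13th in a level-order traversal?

Level-order visits nodes level by level from the root, left to right within each level.
Level 0: R
Level 1: C, H
Level 2: M, X, G
Level 3: V, T, Z, N, S
Level 4: Y, U, D
Level 5: A
Level 6: J
Full level-order sequence: R, C, H, M, X, G, V, T, Z, N, S, Y, U, D, A, J.

U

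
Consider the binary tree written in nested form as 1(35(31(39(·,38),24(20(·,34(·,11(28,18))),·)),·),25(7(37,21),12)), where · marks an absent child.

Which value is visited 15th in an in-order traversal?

25

In-order visits the left subtree, then the node, then the right subtree.
At 1: go left to 35.
  At 35: go left to 31.
    At 31: go left to 39.
      At 39: no left child.
      Visit 39.
      At 39: go right to 38.
        38 is a leaf — visit 38.
    Visit 31.
    At 31: go right to 24.
      At 24: go left to 20.
        At 20: no left child.
        Visit 20.
        At 20: go right to 34.
          At 34: no left child.
          Visit 34.
          At 34: go right to 11.
            At 11: go left to 28.
              28 is a leaf — visit 28.
            Visit 11.
            At 11: go right to 18.
              18 is a leaf — visit 18.
      Visit 24.
      At 24: no right child.
  Visit 35.
  At 35: no right child.
Visit 1.
At 1: go right to 25.
  At 25: go left to 7.
    At 7: go left to 37.
      37 is a leaf — visit 37.
    Visit 7.
    At 7: go right to 21.
      21 is a leaf — visit 21.
  Visit 25.
  At 25: go right to 12.
    12 is a leaf — visit 12.
Full in-order sequence: 39, 38, 31, 20, 34, 28, 11, 18, 24, 35, 1, 37, 7, 21, 25, 12.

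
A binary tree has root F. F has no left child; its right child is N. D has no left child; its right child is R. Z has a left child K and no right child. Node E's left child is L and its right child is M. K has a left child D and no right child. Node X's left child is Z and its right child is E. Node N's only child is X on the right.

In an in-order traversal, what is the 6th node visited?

In-order visits the left subtree, then the node, then the right subtree.
At F: no left child.
Visit F.
At F: go right to N.
  At N: no left child.
  Visit N.
  At N: go right to X.
    At X: go left to Z.
      At Z: go left to K.
        At K: go left to D.
          At D: no left child.
          Visit D.
          At D: go right to R.
            R is a leaf — visit R.
        Visit K.
        At K: no right child.
      Visit Z.
      At Z: no right child.
    Visit X.
    At X: go right to E.
      At E: go left to L.
        L is a leaf — visit L.
      Visit E.
      At E: go right to M.
        M is a leaf — visit M.
Full in-order sequence: F, N, D, R, K, Z, X, L, E, M.

Z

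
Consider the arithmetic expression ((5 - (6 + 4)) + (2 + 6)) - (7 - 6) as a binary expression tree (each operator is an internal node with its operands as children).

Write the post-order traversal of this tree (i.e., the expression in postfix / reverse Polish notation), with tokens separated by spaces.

Post-order on an expression tree gives postfix notation: for each operator, emit left operand, right operand, then the operator.

5 6 4 + - 2 6 + + 7 6 - -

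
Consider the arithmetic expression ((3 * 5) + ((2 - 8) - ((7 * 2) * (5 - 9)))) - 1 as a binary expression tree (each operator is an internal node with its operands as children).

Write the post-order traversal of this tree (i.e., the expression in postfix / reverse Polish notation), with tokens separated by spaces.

Post-order on an expression tree gives postfix notation: for each operator, emit left operand, right operand, then the operator.

3 5 * 2 8 - 7 2 * 5 9 - * - + 1 -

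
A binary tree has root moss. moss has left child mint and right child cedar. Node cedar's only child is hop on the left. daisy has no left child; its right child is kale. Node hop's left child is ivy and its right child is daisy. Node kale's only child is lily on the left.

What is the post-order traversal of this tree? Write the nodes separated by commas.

Post-order visits the left subtree, then the right subtree, then the node.
At moss: go left to mint.
  mint is a leaf — visit mint.
At moss: go right to cedar.
  At cedar: go left to hop.
    At hop: go left to ivy.
      ivy is a leaf — visit ivy.
    At hop: go right to daisy.
      At daisy: no left child.
      At daisy: go right to kale.
        At kale: go left to lily.
          lily is a leaf — visit lily.
        At kale: no right child.
        Visit kale.
      Visit daisy.
    Visit hop.
  At cedar: no right child.
  Visit cedar.
Visit moss.

mint, ivy, lily, kale, daisy, hop, cedar, moss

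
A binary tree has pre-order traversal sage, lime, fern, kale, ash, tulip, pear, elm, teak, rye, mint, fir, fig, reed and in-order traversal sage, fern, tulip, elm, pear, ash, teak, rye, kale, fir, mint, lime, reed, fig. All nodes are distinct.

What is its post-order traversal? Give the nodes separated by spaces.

The first element of pre-order is the root; it splits in-order into left and right subtrees.
Root sage: left subtree has 0 nodes { }, right has 13 {fern, tulip, elm, pear, ash, teak, rye, kale, fir, mint, lime, reed, fig}.
  Root lime: left subtree has 10 nodes {fern, tulip, elm, pear, ash, teak, rye, kale, fir, mint}, right has 2 {reed, fig}.
    Root fern: left subtree has 0 nodes { }, right has 9 {tulip, elm, pear, ash, teak, rye, kale, fir, mint}.
      Root kale: left subtree has 6 nodes {tulip, elm, pear, ash, teak, rye}, right has 2 {fir, mint}.
        Root ash: left subtree has 3 nodes {tulip, elm, pear}, right has 2 {teak, rye}.
          Root tulip: left subtree has 0 nodes { }, right has 2 {elm, pear}.
            Root pear: left subtree has 1 node {elm}, right has 0 { }.
          Root teak: left subtree has 0 nodes { }, right has 1 {rye}.
        Root mint: left subtree has 1 node {fir}, right has 0 { }.
    Root fig: left subtree has 1 node {reed}, right has 0 { }.

elm pear tulip rye teak ash fir mint kale fern reed fig lime sage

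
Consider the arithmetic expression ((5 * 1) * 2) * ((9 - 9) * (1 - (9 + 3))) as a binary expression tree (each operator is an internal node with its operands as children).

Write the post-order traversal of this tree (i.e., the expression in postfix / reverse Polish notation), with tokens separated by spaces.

Post-order on an expression tree gives postfix notation: for each operator, emit left operand, right operand, then the operator.

5 1 * 2 * 9 9 - 1 9 3 + - * *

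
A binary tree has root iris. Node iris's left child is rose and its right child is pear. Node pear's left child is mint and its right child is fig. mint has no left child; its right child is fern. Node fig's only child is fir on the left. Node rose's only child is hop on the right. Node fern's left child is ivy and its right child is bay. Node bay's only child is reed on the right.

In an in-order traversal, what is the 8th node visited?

In-order visits the left subtree, then the node, then the right subtree.
At iris: go left to rose.
  At rose: no left child.
  Visit rose.
  At rose: go right to hop.
    hop is a leaf — visit hop.
Visit iris.
At iris: go right to pear.
  At pear: go left to mint.
    At mint: no left child.
    Visit mint.
    At mint: go right to fern.
      At fern: go left to ivy.
        ivy is a leaf — visit ivy.
      Visit fern.
      At fern: go right to bay.
        At bay: no left child.
        Visit bay.
        At bay: go right to reed.
          reed is a leaf — visit reed.
  Visit pear.
  At pear: go right to fig.
    At fig: go left to fir.
      fir is a leaf — visit fir.
    Visit fig.
    At fig: no right child.
Full in-order sequence: rose, hop, iris, mint, ivy, fern, bay, reed, pear, fir, fig.

reed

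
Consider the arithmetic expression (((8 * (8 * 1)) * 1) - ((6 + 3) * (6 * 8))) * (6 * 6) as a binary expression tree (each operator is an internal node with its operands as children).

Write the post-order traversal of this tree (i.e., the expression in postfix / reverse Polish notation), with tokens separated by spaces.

8 8 1 * * 1 * 6 3 + 6 8 * * - 6 6 * *

Post-order on an expression tree gives postfix notation: for each operator, emit left operand, right operand, then the operator.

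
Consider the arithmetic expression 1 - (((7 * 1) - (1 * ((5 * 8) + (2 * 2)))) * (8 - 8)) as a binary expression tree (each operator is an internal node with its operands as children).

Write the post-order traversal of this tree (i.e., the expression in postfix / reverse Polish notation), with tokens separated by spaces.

1 7 1 * 1 5 8 * 2 2 * + * - 8 8 - * -

Post-order on an expression tree gives postfix notation: for each operator, emit left operand, right operand, then the operator.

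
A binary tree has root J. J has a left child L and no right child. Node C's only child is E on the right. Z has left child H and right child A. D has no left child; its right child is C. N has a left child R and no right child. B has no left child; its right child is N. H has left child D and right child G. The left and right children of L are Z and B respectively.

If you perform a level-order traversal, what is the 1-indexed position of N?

7

Level-order visits nodes level by level from the root, left to right within each level.
Level 0: J
Level 1: L
Level 2: Z, B
Level 3: H, A, N
Level 4: D, G, R
Level 5: C
Level 6: E
Full level-order sequence: J, L, Z, B, H, A, N, D, G, R, C, E.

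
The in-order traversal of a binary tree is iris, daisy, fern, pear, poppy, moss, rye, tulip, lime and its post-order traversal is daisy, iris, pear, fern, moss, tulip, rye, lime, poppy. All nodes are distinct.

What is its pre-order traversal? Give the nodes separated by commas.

The last element of post-order is the root; it splits in-order into left and right subtrees.
Root poppy: left subtree has 4 nodes {iris, daisy, fern, pear}, right has 4 {moss, rye, tulip, lime}.
  Root fern: left subtree has 2 nodes {iris, daisy}, right has 1 {pear}.
    Root iris: left subtree has 0 nodes { }, right has 1 {daisy}.
  Root lime: left subtree has 3 nodes {moss, rye, tulip}, right has 0 { }.
    Root rye: left subtree has 1 node {moss}, right has 1 {tulip}.

poppy, fern, iris, daisy, pear, lime, rye, moss, tulip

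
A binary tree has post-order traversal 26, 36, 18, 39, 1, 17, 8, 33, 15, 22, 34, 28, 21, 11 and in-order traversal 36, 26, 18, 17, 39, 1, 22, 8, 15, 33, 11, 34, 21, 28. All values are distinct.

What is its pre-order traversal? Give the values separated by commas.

The last element of post-order is the root; it splits in-order into left and right subtrees.
Root 11: left subtree has 10 nodes {36, 26, 18, 17, 39, 1, 22, 8, 15, 33}, right has 3 {34, 21, 28}.
  Root 22: left subtree has 6 nodes {36, 26, 18, 17, 39, 1}, right has 3 {8, 15, 33}.
    Root 17: left subtree has 3 nodes {36, 26, 18}, right has 2 {39, 1}.
      Root 18: left subtree has 2 nodes {36, 26}, right has 0 { }.
        Root 36: left subtree has 0 nodes { }, right has 1 {26}.
      Root 1: left subtree has 1 node {39}, right has 0 { }.
    Root 15: left subtree has 1 node {8}, right has 1 {33}.
  Root 21: left subtree has 1 node {34}, right has 1 {28}.

11, 22, 17, 18, 36, 26, 1, 39, 15, 8, 33, 21, 34, 28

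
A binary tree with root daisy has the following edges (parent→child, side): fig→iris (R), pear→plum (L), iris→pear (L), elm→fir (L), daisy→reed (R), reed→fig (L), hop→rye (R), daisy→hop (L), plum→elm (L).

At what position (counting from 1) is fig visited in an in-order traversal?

In-order visits the left subtree, then the node, then the right subtree.
At daisy: go left to hop.
  At hop: no left child.
  Visit hop.
  At hop: go right to rye.
    rye is a leaf — visit rye.
Visit daisy.
At daisy: go right to reed.
  At reed: go left to fig.
    At fig: no left child.
    Visit fig.
    At fig: go right to iris.
      At iris: go left to pear.
        At pear: go left to plum.
          At plum: go left to elm.
            At elm: go left to fir.
              fir is a leaf — visit fir.
            Visit elm.
            At elm: no right child.
          Visit plum.
          At plum: no right child.
        Visit pear.
        At pear: no right child.
      Visit iris.
      At iris: no right child.
  Visit reed.
  At reed: no right child.
Full in-order sequence: hop, rye, daisy, fig, fir, elm, plum, pear, iris, reed.

4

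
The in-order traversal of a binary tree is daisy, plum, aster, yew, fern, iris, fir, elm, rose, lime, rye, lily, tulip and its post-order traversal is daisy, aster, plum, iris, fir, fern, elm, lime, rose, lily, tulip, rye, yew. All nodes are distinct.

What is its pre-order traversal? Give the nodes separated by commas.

The last element of post-order is the root; it splits in-order into left and right subtrees.
Root yew: left subtree has 3 nodes {daisy, plum, aster}, right has 9 {fern, iris, fir, elm, rose, lime, rye, lily, tulip}.
  Root plum: left subtree has 1 node {daisy}, right has 1 {aster}.
  Root rye: left subtree has 6 nodes {fern, iris, fir, elm, rose, lime}, right has 2 {lily, tulip}.
    Root rose: left subtree has 4 nodes {fern, iris, fir, elm}, right has 1 {lime}.
      Root elm: left subtree has 3 nodes {fern, iris, fir}, right has 0 { }.
        Root fern: left subtree has 0 nodes { }, right has 2 {iris, fir}.
          Root fir: left subtree has 1 node {iris}, right has 0 { }.
    Root tulip: left subtree has 1 node {lily}, right has 0 { }.

yew, plum, daisy, aster, rye, rose, elm, fern, fir, iris, lime, tulip, lily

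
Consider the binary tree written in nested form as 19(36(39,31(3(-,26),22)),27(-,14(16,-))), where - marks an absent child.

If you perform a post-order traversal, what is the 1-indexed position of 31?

Post-order visits the left subtree, then the right subtree, then the node.
At 19: go left to 36.
  At 36: go left to 39.
    39 is a leaf — visit 39.
  At 36: go right to 31.
    At 31: go left to 3.
      At 3: no left child.
      At 3: go right to 26.
        26 is a leaf — visit 26.
      Visit 3.
    At 31: go right to 22.
      22 is a leaf — visit 22.
    Visit 31.
  Visit 36.
At 19: go right to 27.
  At 27: no left child.
  At 27: go right to 14.
    At 14: go left to 16.
      16 is a leaf — visit 16.
    At 14: no right child.
    Visit 14.
  Visit 27.
Visit 19.
Full post-order sequence: 39, 26, 3, 22, 31, 36, 16, 14, 27, 19.

5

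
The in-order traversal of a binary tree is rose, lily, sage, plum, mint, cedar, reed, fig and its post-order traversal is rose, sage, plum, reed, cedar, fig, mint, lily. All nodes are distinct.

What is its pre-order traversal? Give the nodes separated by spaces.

lily rose mint plum sage fig cedar reed

The last element of post-order is the root; it splits in-order into left and right subtrees.
Root lily: left subtree has 1 node {rose}, right has 6 {sage, plum, mint, cedar, reed, fig}.
  Root mint: left subtree has 2 nodes {sage, plum}, right has 3 {cedar, reed, fig}.
    Root plum: left subtree has 1 node {sage}, right has 0 { }.
    Root fig: left subtree has 2 nodes {cedar, reed}, right has 0 { }.
      Root cedar: left subtree has 0 nodes { }, right has 1 {reed}.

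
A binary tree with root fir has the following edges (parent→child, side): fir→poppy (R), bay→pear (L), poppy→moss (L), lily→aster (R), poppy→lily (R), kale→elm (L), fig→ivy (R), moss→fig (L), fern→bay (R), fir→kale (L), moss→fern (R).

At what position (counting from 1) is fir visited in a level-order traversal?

1

Level-order visits nodes level by level from the root, left to right within each level.
Level 0: fir
Level 1: kale, poppy
Level 2: elm, moss, lily
Level 3: fig, fern, aster
Level 4: ivy, bay
Level 5: pear
Full level-order sequence: fir, kale, poppy, elm, moss, lily, fig, fern, aster, ivy, bay, pear.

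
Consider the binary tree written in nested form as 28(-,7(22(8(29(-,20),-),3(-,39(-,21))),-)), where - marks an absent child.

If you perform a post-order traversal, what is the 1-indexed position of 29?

Post-order visits the left subtree, then the right subtree, then the node.
At 28: no left child.
At 28: go right to 7.
  At 7: go left to 22.
    At 22: go left to 8.
      At 8: go left to 29.
        At 29: no left child.
        At 29: go right to 20.
          20 is a leaf — visit 20.
        Visit 29.
      At 8: no right child.
      Visit 8.
    At 22: go right to 3.
      At 3: no left child.
      At 3: go right to 39.
        At 39: no left child.
        At 39: go right to 21.
          21 is a leaf — visit 21.
        Visit 39.
      Visit 3.
    Visit 22.
  At 7: no right child.
  Visit 7.
Visit 28.
Full post-order sequence: 20, 29, 8, 21, 39, 3, 22, 7, 28.

2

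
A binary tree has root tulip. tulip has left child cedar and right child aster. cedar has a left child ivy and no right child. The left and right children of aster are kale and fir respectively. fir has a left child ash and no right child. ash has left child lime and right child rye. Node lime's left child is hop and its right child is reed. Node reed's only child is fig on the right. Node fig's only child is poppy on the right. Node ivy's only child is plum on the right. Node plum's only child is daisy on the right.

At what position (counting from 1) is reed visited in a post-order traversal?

9

Post-order visits the left subtree, then the right subtree, then the node.
At tulip: go left to cedar.
  At cedar: go left to ivy.
    At ivy: no left child.
    At ivy: go right to plum.
      At plum: no left child.
      At plum: go right to daisy.
        daisy is a leaf — visit daisy.
      Visit plum.
    Visit ivy.
  At cedar: no right child.
  Visit cedar.
At tulip: go right to aster.
  At aster: go left to kale.
    kale is a leaf — visit kale.
  At aster: go right to fir.
    At fir: go left to ash.
      At ash: go left to lime.
        At lime: go left to hop.
          hop is a leaf — visit hop.
        At lime: go right to reed.
          At reed: no left child.
          At reed: go right to fig.
            At fig: no left child.
            At fig: go right to poppy.
              poppy is a leaf — visit poppy.
            Visit fig.
          Visit reed.
        Visit lime.
      At ash: go right to rye.
        rye is a leaf — visit rye.
      Visit ash.
    At fir: no right child.
    Visit fir.
  Visit aster.
Visit tulip.
Full post-order sequence: daisy, plum, ivy, cedar, kale, hop, poppy, fig, reed, lime, rye, ash, fir, aster, tulip.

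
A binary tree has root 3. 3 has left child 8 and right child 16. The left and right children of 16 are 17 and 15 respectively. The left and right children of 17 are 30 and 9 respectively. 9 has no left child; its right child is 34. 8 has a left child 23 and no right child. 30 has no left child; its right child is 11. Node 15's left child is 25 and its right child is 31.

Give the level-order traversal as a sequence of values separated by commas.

Level-order visits nodes level by level from the root, left to right within each level.
Level 0: 3
Level 1: 8, 16
Level 2: 23, 17, 15
Level 3: 30, 9, 25, 31
Level 4: 11, 34

3, 8, 16, 23, 17, 15, 30, 9, 25, 31, 11, 34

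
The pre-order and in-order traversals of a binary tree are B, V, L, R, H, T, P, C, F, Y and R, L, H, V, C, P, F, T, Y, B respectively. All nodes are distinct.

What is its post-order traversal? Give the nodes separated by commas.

R, H, L, C, F, P, Y, T, V, B

The first element of pre-order is the root; it splits in-order into left and right subtrees.
Root B: left subtree has 9 nodes {R, L, H, V, C, P, F, T, Y}, right has 0 { }.
  Root V: left subtree has 3 nodes {R, L, H}, right has 5 {C, P, F, T, Y}.
    Root L: left subtree has 1 node {R}, right has 1 {H}.
    Root T: left subtree has 3 nodes {C, P, F}, right has 1 {Y}.
      Root P: left subtree has 1 node {C}, right has 1 {F}.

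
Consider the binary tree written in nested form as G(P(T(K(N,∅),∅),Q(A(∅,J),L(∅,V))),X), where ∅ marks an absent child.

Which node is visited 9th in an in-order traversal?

In-order visits the left subtree, then the node, then the right subtree.
At G: go left to P.
  At P: go left to T.
    At T: go left to K.
      At K: go left to N.
        N is a leaf — visit N.
      Visit K.
      At K: no right child.
    Visit T.
    At T: no right child.
  Visit P.
  At P: go right to Q.
    At Q: go left to A.
      At A: no left child.
      Visit A.
      At A: go right to J.
        J is a leaf — visit J.
    Visit Q.
    At Q: go right to L.
      At L: no left child.
      Visit L.
      At L: go right to V.
        V is a leaf — visit V.
Visit G.
At G: go right to X.
  X is a leaf — visit X.
Full in-order sequence: N, K, T, P, A, J, Q, L, V, G, X.

V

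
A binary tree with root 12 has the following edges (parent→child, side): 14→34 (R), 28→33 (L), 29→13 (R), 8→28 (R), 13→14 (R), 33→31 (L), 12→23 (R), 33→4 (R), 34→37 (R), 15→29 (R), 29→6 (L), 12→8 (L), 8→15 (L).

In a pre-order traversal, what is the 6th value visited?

Pre-order visits the node, then its left subtree, then its right subtree.
Visit 12.
At 12: go left to 8.
  Visit 8.
  At 8: go left to 15.
    Visit 15.
    At 15: no left child.
    At 15: go right to 29.
      Visit 29.
      At 29: go left to 6.
        6 is a leaf — visit 6.
      At 29: go right to 13.
        Visit 13.
        At 13: no left child.
        At 13: go right to 14.
          Visit 14.
          At 14: no left child.
          At 14: go right to 34.
            Visit 34.
            At 34: no left child.
            At 34: go right to 37.
              37 is a leaf — visit 37.
  At 8: go right to 28.
    Visit 28.
    At 28: go left to 33.
      Visit 33.
      At 33: go left to 31.
        31 is a leaf — visit 31.
      At 33: go right to 4.
        4 is a leaf — visit 4.
    At 28: no right child.
At 12: go right to 23.
  23 is a leaf — visit 23.
Full pre-order sequence: 12, 8, 15, 29, 6, 13, 14, 34, 37, 28, 33, 31, 4, 23.

13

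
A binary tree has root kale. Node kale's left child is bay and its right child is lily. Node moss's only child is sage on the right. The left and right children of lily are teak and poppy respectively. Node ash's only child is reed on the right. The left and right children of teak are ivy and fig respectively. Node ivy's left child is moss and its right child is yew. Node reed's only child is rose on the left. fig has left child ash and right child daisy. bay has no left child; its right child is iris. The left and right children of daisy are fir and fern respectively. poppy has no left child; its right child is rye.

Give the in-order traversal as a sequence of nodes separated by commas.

In-order visits the left subtree, then the node, then the right subtree.
At kale: go left to bay.
  At bay: no left child.
  Visit bay.
  At bay: go right to iris.
    iris is a leaf — visit iris.
Visit kale.
At kale: go right to lily.
  At lily: go left to teak.
    At teak: go left to ivy.
      At ivy: go left to moss.
        At moss: no left child.
        Visit moss.
        At moss: go right to sage.
          sage is a leaf — visit sage.
      Visit ivy.
      At ivy: go right to yew.
        yew is a leaf — visit yew.
    Visit teak.
    At teak: go right to fig.
      At fig: go left to ash.
        At ash: no left child.
        Visit ash.
        At ash: go right to reed.
          At reed: go left to rose.
            rose is a leaf — visit rose.
          Visit reed.
          At reed: no right child.
      Visit fig.
      At fig: go right to daisy.
        At daisy: go left to fir.
          fir is a leaf — visit fir.
        Visit daisy.
        At daisy: go right to fern.
          fern is a leaf — visit fern.
  Visit lily.
  At lily: go right to poppy.
    At poppy: no left child.
    Visit poppy.
    At poppy: go right to rye.
      rye is a leaf — visit rye.

bay, iris, kale, moss, sage, ivy, yew, teak, ash, rose, reed, fig, fir, daisy, fern, lily, poppy, rye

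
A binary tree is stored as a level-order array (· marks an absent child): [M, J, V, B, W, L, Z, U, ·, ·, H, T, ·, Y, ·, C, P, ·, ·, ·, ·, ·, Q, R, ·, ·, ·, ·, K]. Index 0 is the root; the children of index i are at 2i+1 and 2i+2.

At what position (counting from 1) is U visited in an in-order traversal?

2

In-order visits the left subtree, then the node, then the right subtree.
At M: go left to J.
  At J: go left to B.
    At B: go left to U.
      At U: go left to C.
        C is a leaf — visit C.
      Visit U.
      At U: go right to P.
        P is a leaf — visit P.
    Visit B.
    At B: no right child.
  Visit J.
  At J: go right to W.
    At W: no left child.
    Visit W.
    At W: go right to H.
      At H: no left child.
      Visit H.
      At H: go right to Q.
        Q is a leaf — visit Q.
Visit M.
At M: go right to V.
  At V: go left to L.
    At L: go left to T.
      At T: go left to R.
        R is a leaf — visit R.
      Visit T.
      At T: no right child.
    Visit L.
    At L: no right child.
  Visit V.
  At V: go right to Z.
    At Z: go left to Y.
      At Y: no left child.
      Visit Y.
      At Y: go right to K.
        K is a leaf — visit K.
    Visit Z.
    At Z: no right child.
Full in-order sequence: C, U, P, B, J, W, H, Q, M, R, T, L, V, Y, K, Z.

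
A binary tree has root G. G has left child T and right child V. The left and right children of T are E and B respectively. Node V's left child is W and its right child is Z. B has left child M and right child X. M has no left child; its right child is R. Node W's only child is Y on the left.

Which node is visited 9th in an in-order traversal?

In-order visits the left subtree, then the node, then the right subtree.
At G: go left to T.
  At T: go left to E.
    E is a leaf — visit E.
  Visit T.
  At T: go right to B.
    At B: go left to M.
      At M: no left child.
      Visit M.
      At M: go right to R.
        R is a leaf — visit R.
    Visit B.
    At B: go right to X.
      X is a leaf — visit X.
Visit G.
At G: go right to V.
  At V: go left to W.
    At W: go left to Y.
      Y is a leaf — visit Y.
    Visit W.
    At W: no right child.
  Visit V.
  At V: go right to Z.
    Z is a leaf — visit Z.
Full in-order sequence: E, T, M, R, B, X, G, Y, W, V, Z.

W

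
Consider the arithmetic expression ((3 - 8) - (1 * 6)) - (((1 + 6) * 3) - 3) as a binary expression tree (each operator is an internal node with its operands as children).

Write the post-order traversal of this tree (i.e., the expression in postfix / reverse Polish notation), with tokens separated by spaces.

Post-order on an expression tree gives postfix notation: for each operator, emit left operand, right operand, then the operator.

3 8 - 1 6 * - 1 6 + 3 * 3 - -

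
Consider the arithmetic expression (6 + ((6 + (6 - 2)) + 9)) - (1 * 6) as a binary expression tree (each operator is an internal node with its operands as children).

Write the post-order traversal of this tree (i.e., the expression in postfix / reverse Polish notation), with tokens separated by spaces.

Post-order on an expression tree gives postfix notation: for each operator, emit left operand, right operand, then the operator.

6 6 6 2 - + 9 + + 1 6 * -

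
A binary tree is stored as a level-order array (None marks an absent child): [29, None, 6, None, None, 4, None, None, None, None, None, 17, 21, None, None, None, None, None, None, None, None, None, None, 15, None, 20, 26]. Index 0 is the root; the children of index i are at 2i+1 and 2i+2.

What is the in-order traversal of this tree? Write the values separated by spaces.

In-order visits the left subtree, then the node, then the right subtree.
At 29: no left child.
Visit 29.
At 29: go right to 6.
  At 6: go left to 4.
    At 4: go left to 17.
      At 17: go left to 15.
        15 is a leaf — visit 15.
      Visit 17.
      At 17: no right child.
    Visit 4.
    At 4: go right to 21.
      At 21: go left to 20.
        20 is a leaf — visit 20.
      Visit 21.
      At 21: go right to 26.
        26 is a leaf — visit 26.
  Visit 6.
  At 6: no right child.

29 15 17 4 20 21 26 6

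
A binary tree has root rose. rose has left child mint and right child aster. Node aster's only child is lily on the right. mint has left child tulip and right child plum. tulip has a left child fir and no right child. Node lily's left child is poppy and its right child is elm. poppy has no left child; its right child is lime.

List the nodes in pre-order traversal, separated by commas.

rose, mint, tulip, fir, plum, aster, lily, poppy, lime, elm

Pre-order visits the node, then its left subtree, then its right subtree.
Visit rose.
At rose: go left to mint.
  Visit mint.
  At mint: go left to tulip.
    Visit tulip.
    At tulip: go left to fir.
      fir is a leaf — visit fir.
    At tulip: no right child.
  At mint: go right to plum.
    plum is a leaf — visit plum.
At rose: go right to aster.
  Visit aster.
  At aster: no left child.
  At aster: go right to lily.
    Visit lily.
    At lily: go left to poppy.
      Visit poppy.
      At poppy: no left child.
      At poppy: go right to lime.
        lime is a leaf — visit lime.
    At lily: go right to elm.
      elm is a leaf — visit elm.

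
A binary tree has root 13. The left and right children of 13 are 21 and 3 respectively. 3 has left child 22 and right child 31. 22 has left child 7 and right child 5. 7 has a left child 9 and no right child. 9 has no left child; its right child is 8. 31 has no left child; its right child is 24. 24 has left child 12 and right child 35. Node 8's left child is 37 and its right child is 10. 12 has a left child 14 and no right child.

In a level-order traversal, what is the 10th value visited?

Level-order visits nodes level by level from the root, left to right within each level.
Level 0: 13
Level 1: 21, 3
Level 2: 22, 31
Level 3: 7, 5, 24
Level 4: 9, 12, 35
Level 5: 8, 14
Level 6: 37, 10
Full level-order sequence: 13, 21, 3, 22, 31, 7, 5, 24, 9, 12, 35, 8, 14, 37, 10.

12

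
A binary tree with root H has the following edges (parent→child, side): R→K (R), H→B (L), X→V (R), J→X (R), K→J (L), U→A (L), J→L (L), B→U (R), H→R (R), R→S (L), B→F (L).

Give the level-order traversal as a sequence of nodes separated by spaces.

H B R F U S K A J L X V

Level-order visits nodes level by level from the root, left to right within each level.
Level 0: H
Level 1: B, R
Level 2: F, U, S, K
Level 3: A, J
Level 4: L, X
Level 5: V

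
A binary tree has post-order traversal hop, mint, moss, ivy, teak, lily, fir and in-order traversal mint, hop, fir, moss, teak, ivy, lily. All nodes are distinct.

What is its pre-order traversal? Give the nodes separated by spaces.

fir mint hop lily teak moss ivy

The last element of post-order is the root; it splits in-order into left and right subtrees.
Root fir: left subtree has 2 nodes {mint, hop}, right has 4 {moss, teak, ivy, lily}.
  Root mint: left subtree has 0 nodes { }, right has 1 {hop}.
  Root lily: left subtree has 3 nodes {moss, teak, ivy}, right has 0 { }.
    Root teak: left subtree has 1 node {moss}, right has 1 {ivy}.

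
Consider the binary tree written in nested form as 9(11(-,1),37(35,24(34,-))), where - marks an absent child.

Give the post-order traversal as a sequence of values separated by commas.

Post-order visits the left subtree, then the right subtree, then the node.
At 9: go left to 11.
  At 11: no left child.
  At 11: go right to 1.
    1 is a leaf — visit 1.
  Visit 11.
At 9: go right to 37.
  At 37: go left to 35.
    35 is a leaf — visit 35.
  At 37: go right to 24.
    At 24: go left to 34.
      34 is a leaf — visit 34.
    At 24: no right child.
    Visit 24.
  Visit 37.
Visit 9.

1, 11, 35, 34, 24, 37, 9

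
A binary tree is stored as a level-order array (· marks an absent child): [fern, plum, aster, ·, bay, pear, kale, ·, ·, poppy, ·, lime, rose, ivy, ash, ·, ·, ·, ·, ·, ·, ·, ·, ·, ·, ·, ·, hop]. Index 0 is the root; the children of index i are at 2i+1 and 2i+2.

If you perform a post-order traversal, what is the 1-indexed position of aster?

11

Post-order visits the left subtree, then the right subtree, then the node.
At fern: go left to plum.
  At plum: no left child.
  At plum: go right to bay.
    At bay: go left to poppy.
      poppy is a leaf — visit poppy.
    At bay: no right child.
    Visit bay.
  Visit plum.
At fern: go right to aster.
  At aster: go left to pear.
    At pear: go left to lime.
      lime is a leaf — visit lime.
    At pear: go right to rose.
      rose is a leaf — visit rose.
    Visit pear.
  At aster: go right to kale.
    At kale: go left to ivy.
      At ivy: go left to hop.
        hop is a leaf — visit hop.
      At ivy: no right child.
      Visit ivy.
    At kale: go right to ash.
      ash is a leaf — visit ash.
    Visit kale.
  Visit aster.
Visit fern.
Full post-order sequence: poppy, bay, plum, lime, rose, pear, hop, ivy, ash, kale, aster, fern.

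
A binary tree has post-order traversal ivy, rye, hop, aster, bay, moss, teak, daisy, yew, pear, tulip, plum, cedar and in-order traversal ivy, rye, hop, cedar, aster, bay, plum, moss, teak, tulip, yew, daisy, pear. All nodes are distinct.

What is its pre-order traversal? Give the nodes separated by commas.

The last element of post-order is the root; it splits in-order into left and right subtrees.
Root cedar: left subtree has 3 nodes {ivy, rye, hop}, right has 9 {aster, bay, plum, moss, teak, tulip, yew, daisy, pear}.
  Root hop: left subtree has 2 nodes {ivy, rye}, right has 0 { }.
    Root rye: left subtree has 1 node {ivy}, right has 0 { }.
  Root plum: left subtree has 2 nodes {aster, bay}, right has 6 {moss, teak, tulip, yew, daisy, pear}.
    Root bay: left subtree has 1 node {aster}, right has 0 { }.
    Root tulip: left subtree has 2 nodes {moss, teak}, right has 3 {yew, daisy, pear}.
      Root teak: left subtree has 1 node {moss}, right has 0 { }.
      Root pear: left subtree has 2 nodes {yew, daisy}, right has 0 { }.
        Root yew: left subtree has 0 nodes { }, right has 1 {daisy}.

cedar, hop, rye, ivy, plum, bay, aster, tulip, teak, moss, pear, yew, daisy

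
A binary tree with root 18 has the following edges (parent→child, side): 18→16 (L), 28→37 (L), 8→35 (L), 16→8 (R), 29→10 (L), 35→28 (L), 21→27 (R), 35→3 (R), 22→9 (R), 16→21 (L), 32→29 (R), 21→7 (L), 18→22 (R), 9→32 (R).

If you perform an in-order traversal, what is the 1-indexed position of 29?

15

In-order visits the left subtree, then the node, then the right subtree.
At 18: go left to 16.
  At 16: go left to 21.
    At 21: go left to 7.
      7 is a leaf — visit 7.
    Visit 21.
    At 21: go right to 27.
      27 is a leaf — visit 27.
  Visit 16.
  At 16: go right to 8.
    At 8: go left to 35.
      At 35: go left to 28.
        At 28: go left to 37.
          37 is a leaf — visit 37.
        Visit 28.
        At 28: no right child.
      Visit 35.
      At 35: go right to 3.
        3 is a leaf — visit 3.
    Visit 8.
    At 8: no right child.
Visit 18.
At 18: go right to 22.
  At 22: no left child.
  Visit 22.
  At 22: go right to 9.
    At 9: no left child.
    Visit 9.
    At 9: go right to 32.
      At 32: no left child.
      Visit 32.
      At 32: go right to 29.
        At 29: go left to 10.
          10 is a leaf — visit 10.
        Visit 29.
        At 29: no right child.
Full in-order sequence: 7, 21, 27, 16, 37, 28, 35, 3, 8, 18, 22, 9, 32, 10, 29.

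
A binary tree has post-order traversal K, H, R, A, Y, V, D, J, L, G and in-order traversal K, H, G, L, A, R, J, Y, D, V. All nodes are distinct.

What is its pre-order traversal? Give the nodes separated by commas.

The last element of post-order is the root; it splits in-order into left and right subtrees.
Root G: left subtree has 2 nodes {K, H}, right has 7 {L, A, R, J, Y, D, V}.
  Root H: left subtree has 1 node {K}, right has 0 { }.
  Root L: left subtree has 0 nodes { }, right has 6 {A, R, J, Y, D, V}.
    Root J: left subtree has 2 nodes {A, R}, right has 3 {Y, D, V}.
      Root A: left subtree has 0 nodes { }, right has 1 {R}.
      Root D: left subtree has 1 node {Y}, right has 1 {V}.

G, H, K, L, J, A, R, D, Y, V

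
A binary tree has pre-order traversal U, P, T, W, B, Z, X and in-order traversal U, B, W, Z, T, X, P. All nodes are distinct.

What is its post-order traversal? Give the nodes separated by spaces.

The first element of pre-order is the root; it splits in-order into left and right subtrees.
Root U: left subtree has 0 nodes { }, right has 6 {B, W, Z, T, X, P}.
  Root P: left subtree has 5 nodes {B, W, Z, T, X}, right has 0 { }.
    Root T: left subtree has 3 nodes {B, W, Z}, right has 1 {X}.
      Root W: left subtree has 1 node {B}, right has 1 {Z}.

B Z W X T P U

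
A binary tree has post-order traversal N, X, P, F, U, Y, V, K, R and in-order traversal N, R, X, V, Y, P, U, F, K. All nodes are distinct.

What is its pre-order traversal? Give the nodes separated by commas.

R, N, K, V, X, Y, U, P, F

The last element of post-order is the root; it splits in-order into left and right subtrees.
Root R: left subtree has 1 node {N}, right has 7 {X, V, Y, P, U, F, K}.
  Root K: left subtree has 6 nodes {X, V, Y, P, U, F}, right has 0 { }.
    Root V: left subtree has 1 node {X}, right has 4 {Y, P, U, F}.
      Root Y: left subtree has 0 nodes { }, right has 3 {P, U, F}.
        Root U: left subtree has 1 node {P}, right has 1 {F}.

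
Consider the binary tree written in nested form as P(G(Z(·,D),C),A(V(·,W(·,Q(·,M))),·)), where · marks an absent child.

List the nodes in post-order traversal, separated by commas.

D, Z, C, G, M, Q, W, V, A, P

Post-order visits the left subtree, then the right subtree, then the node.
At P: go left to G.
  At G: go left to Z.
    At Z: no left child.
    At Z: go right to D.
      D is a leaf — visit D.
    Visit Z.
  At G: go right to C.
    C is a leaf — visit C.
  Visit G.
At P: go right to A.
  At A: go left to V.
    At V: no left child.
    At V: go right to W.
      At W: no left child.
      At W: go right to Q.
        At Q: no left child.
        At Q: go right to M.
          M is a leaf — visit M.
        Visit Q.
      Visit W.
    Visit V.
  At A: no right child.
  Visit A.
Visit P.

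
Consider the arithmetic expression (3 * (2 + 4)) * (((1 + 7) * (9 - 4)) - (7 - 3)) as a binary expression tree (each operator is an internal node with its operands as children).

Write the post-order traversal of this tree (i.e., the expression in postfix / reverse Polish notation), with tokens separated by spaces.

Post-order on an expression tree gives postfix notation: for each operator, emit left operand, right operand, then the operator.

3 2 4 + * 1 7 + 9 4 - * 7 3 - - *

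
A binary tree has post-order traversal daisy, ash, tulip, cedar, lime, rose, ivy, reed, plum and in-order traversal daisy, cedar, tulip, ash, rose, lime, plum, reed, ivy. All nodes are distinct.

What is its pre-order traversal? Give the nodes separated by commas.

The last element of post-order is the root; it splits in-order into left and right subtrees.
Root plum: left subtree has 6 nodes {daisy, cedar, tulip, ash, rose, lime}, right has 2 {reed, ivy}.
  Root rose: left subtree has 4 nodes {daisy, cedar, tulip, ash}, right has 1 {lime}.
    Root cedar: left subtree has 1 node {daisy}, right has 2 {tulip, ash}.
      Root tulip: left subtree has 0 nodes { }, right has 1 {ash}.
  Root reed: left subtree has 0 nodes { }, right has 1 {ivy}.

plum, rose, cedar, daisy, tulip, ash, lime, reed, ivy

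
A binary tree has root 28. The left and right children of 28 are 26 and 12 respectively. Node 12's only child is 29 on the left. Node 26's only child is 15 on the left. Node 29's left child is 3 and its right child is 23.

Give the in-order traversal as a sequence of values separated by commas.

In-order visits the left subtree, then the node, then the right subtree.
At 28: go left to 26.
  At 26: go left to 15.
    15 is a leaf — visit 15.
  Visit 26.
  At 26: no right child.
Visit 28.
At 28: go right to 12.
  At 12: go left to 29.
    At 29: go left to 3.
      3 is a leaf — visit 3.
    Visit 29.
    At 29: go right to 23.
      23 is a leaf — visit 23.
  Visit 12.
  At 12: no right child.

15, 26, 28, 3, 29, 23, 12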